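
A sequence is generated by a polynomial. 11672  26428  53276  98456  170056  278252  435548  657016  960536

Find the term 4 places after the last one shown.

First differences: 14756, 26848, 45180, 71600, 108196, 157296, 221468, 303520
Second differences: 12092, 18332, 26420, 36596, 49100, 64172, 82052
Third differences: 6240, 8088, 10176, 12504, 15072, 17880
Fourth differences: 1848, 2088, 2328, 2568, 2808
Fifth differences: 240, 240, 240, 240
The fifth differences are constant (240).
2808 + 240 = 3048;  17880 + 3048 = 20928;  82052 + 20928 = 102980;  303520 + 102980 = 406500;  960536 + 406500 = 1367036
3048 + 240 = 3288;  20928 + 3288 = 24216;  102980 + 24216 = 127196;  406500 + 127196 = 533696;  1367036 + 533696 = 1900732
3288 + 240 = 3528;  24216 + 3528 = 27744;  127196 + 27744 = 154940;  533696 + 154940 = 688636;  1900732 + 688636 = 2589368
3528 + 240 = 3768;  27744 + 3768 = 31512;  154940 + 31512 = 186452;  688636 + 186452 = 875088;  2589368 + 875088 = 3464456

3464456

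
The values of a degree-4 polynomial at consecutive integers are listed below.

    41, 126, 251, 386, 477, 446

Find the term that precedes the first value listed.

2

Δ: 85, 125, 135, 91, -31
Δ²: 40, 10, -44, -122
Δ³: -30, -54, -78
Δ⁴: -24, -24
The fourth differences are constant at -24.
Work back: -30 + 24 = -6;  40 + 6 = 46;  85 − 46 = 39;  41 − 39 = 2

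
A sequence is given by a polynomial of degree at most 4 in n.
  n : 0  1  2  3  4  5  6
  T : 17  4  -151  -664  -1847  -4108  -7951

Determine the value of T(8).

-22879

Δ: -13  -155  -513  -1183  -2261  -3843
Δ²: -142  -358  -670  -1078  -1582
Δ³: -216  -312  -408  -504
Δ⁴: -96  -96  -96
Constant fourth difference = -96, so extend:
-504 − 96 = -600;  -1582 − 600 = -2182;  -3843 − 2182 = -6025;  -7951 − 6025 = -13976
-600 − 96 = -696;  -2182 − 696 = -2878;  -6025 − 2878 = -8903;  -13976 − 8903 = -22879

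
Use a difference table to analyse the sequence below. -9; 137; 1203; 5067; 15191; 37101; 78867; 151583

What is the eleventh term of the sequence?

721811

First differences: 146  1066  3864  10124  21910  41766  72716
Second differences: 920  2798  6260  11786  19856  30950
Third differences: 1878  3462  5526  8070  11094
Fourth differences: 1584  2064  2544  3024
Fifth differences: 480  480  480
Fifth differences constant at 480.
3024 + 480 = 3504;  11094 + 3504 = 14598;  30950 + 14598 = 45548;  72716 + 45548 = 118264;  151583 + 118264 = 269847
3504 + 480 = 3984;  14598 + 3984 = 18582;  45548 + 18582 = 64130;  118264 + 64130 = 182394;  269847 + 182394 = 452241
3984 + 480 = 4464;  18582 + 4464 = 23046;  64130 + 23046 = 87176;  182394 + 87176 = 269570;  452241 + 269570 = 721811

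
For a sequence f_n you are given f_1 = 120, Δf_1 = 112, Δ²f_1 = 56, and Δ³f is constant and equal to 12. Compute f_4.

636

Build the table forward from the leading diagonal:
D3: 12  12  12  12
D2: 56  68  80  92
D1: 112  168  236  316
f: 120  232  400  636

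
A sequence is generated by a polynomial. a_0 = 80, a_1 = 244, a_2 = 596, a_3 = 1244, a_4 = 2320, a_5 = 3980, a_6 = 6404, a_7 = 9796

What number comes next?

164, 352, 648, 1076, 1660, 2424, 3392
188, 296, 428, 584, 764, 968
108, 132, 156, 180, 204
24, 24, 24, 24
Constant fourth difference = 24, so extend:
204 + 24 = 228;  968 + 228 = 1196;  3392 + 1196 = 4588;  9796 + 4588 = 14384

14384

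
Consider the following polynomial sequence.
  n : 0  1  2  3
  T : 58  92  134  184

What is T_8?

34, 42, 50
8, 8
The second differences are constant (8).
50 + 8 = 58;  184 + 58 = 242
58 + 8 = 66;  242 + 66 = 308
66 + 8 = 74;  308 + 74 = 382
74 + 8 = 82;  382 + 82 = 464
82 + 8 = 90;  464 + 90 = 554

554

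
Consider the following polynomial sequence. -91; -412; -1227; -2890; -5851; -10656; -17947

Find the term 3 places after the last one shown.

-62596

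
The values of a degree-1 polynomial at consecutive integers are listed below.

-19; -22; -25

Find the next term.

-28

Δ: -3 , -3
Constant first difference = -3, so extend:
-25 − 3 = -28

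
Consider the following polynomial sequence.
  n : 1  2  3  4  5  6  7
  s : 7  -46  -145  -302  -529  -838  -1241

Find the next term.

D1: -53 , -99 , -157 , -227 , -309 , -403
D2: -46 , -58 , -70 , -82 , -94
D3: -12 , -12 , -12 , -12
Third differences constant at -12.
-94 − 12 = -106;  -403 − 106 = -509;  -1241 − 509 = -1750

-1750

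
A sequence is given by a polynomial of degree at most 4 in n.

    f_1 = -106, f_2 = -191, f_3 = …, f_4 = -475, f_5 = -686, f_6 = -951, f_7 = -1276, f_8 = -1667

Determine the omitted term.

Using the last 5 terms:
First differences: -211  -265  -325  -391
Second differences: -54  -60  -66
Third differences: -6  -6
Constant third difference = -6.
Extend backward: -54 + 6 = -48;  -211 + 48 = -163;  -475 + 163 = -312

-312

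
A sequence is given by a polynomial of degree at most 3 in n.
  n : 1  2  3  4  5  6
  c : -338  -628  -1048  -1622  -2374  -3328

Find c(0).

-154

First differences: -290, -420, -574, -752, -954
Second differences: -130, -154, -178, -202
Third differences: -24, -24, -24
The third differences are constant at -24.
Work back: -130 + 24 = -106;  -290 + 106 = -184;  -338 + 184 = -154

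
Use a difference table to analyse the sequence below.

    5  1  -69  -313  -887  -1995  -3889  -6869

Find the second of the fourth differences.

-48

D1: -4, -70, -244, -574, -1108, -1894, -2980
D2: -66, -174, -330, -534, -786, -1086
D3: -108, -156, -204, -252, -300
D4: -48, -48, -48, -48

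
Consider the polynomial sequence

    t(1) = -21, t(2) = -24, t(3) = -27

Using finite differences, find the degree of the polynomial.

Δ: -3, -3
The first differences are constant, so the polynomial has degree 1.

1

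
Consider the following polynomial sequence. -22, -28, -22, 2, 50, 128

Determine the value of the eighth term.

398

-6  6  24  48  78
12  18  24  30
6  6  6
Third differences constant at 6.
30 + 6 = 36;  78 + 36 = 114;  128 + 114 = 242
36 + 6 = 42;  114 + 42 = 156;  242 + 156 = 398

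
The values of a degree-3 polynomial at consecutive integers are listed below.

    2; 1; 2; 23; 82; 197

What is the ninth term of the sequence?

First differences: -1, 1, 21, 59, 115
Second differences: 2, 20, 38, 56
Third differences: 18, 18, 18
The third differences are constant (18).
56 + 18 = 74;  115 + 74 = 189;  197 + 189 = 386
74 + 18 = 92;  189 + 92 = 281;  386 + 281 = 667
92 + 18 = 110;  281 + 110 = 391;  667 + 391 = 1058

1058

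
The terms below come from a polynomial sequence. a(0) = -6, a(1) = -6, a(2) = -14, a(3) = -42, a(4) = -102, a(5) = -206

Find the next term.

First differences: 0, -8, -28, -60, -104
Second differences: -8, -20, -32, -44
Third differences: -12, -12, -12
Constant third difference = -12, so extend:
-44 − 12 = -56;  -104 − 56 = -160;  -206 − 160 = -366

-366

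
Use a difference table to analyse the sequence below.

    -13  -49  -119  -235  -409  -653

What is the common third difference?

D1: -36, -70, -116, -174, -244
D2: -34, -46, -58, -70
D3: -12, -12, -12

-12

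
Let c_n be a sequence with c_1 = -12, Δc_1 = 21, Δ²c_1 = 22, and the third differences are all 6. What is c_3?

52

Build the table forward from the leading diagonal:
Δ³: 6, 6, 6
Δ²: 22, 28, 34
Δ: 21, 43, 71
c: -12, 9, 52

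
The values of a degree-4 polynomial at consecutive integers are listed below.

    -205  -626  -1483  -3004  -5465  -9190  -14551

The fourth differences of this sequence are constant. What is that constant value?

-48

First differences: -421, -857, -1521, -2461, -3725, -5361
Second differences: -436, -664, -940, -1264, -1636
Third differences: -228, -276, -324, -372
Fourth differences: -48, -48, -48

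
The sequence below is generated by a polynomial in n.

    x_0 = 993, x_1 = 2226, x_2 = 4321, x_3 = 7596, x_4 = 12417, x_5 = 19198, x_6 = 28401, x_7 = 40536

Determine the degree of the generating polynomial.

Δ: 1233, 2095, 3275, 4821, 6781, 9203, 12135
Δ²: 862, 1180, 1546, 1960, 2422, 2932
Δ³: 318, 366, 414, 462, 510
Δ⁴: 48, 48, 48, 48
The fourth differences are constant, so the polynomial has degree 4.

4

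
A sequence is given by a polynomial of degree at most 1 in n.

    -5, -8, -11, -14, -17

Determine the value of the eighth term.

D1: -3, -3, -3, -3
The first differences are constant (-3).
-17 − 3 = -20
-20 − 3 = -23
-23 − 3 = -26

-26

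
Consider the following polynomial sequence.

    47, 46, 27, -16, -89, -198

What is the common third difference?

-6

D1: -1, -19, -43, -73, -109
D2: -18, -24, -30, -36
D3: -6, -6, -6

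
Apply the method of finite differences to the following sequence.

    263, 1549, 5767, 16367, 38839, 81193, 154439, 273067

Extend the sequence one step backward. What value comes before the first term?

19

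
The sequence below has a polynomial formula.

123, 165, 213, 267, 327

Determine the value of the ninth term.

Δ: 42, 48, 54, 60
Δ²: 6, 6, 6
Constant second difference = 6, so extend:
60 + 6 = 66;  327 + 66 = 393
66 + 6 = 72;  393 + 72 = 465
72 + 6 = 78;  465 + 78 = 543
78 + 6 = 84;  543 + 84 = 627

627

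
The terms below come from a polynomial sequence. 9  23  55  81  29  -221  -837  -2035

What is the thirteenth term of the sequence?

-27675

14, 32, 26, -52, -250, -616, -1198
18, -6, -78, -198, -366, -582
-24, -72, -120, -168, -216
-48, -48, -48, -48
Constant fourth difference = -48, so extend:
-216 − 48 = -264;  -582 − 264 = -846;  -1198 − 846 = -2044;  -2035 − 2044 = -4079
-264 − 48 = -312;  -846 − 312 = -1158;  -2044 − 1158 = -3202;  -4079 − 3202 = -7281
-312 − 48 = -360;  -1158 − 360 = -1518;  -3202 − 1518 = -4720;  -7281 − 4720 = -12001
-360 − 48 = -408;  -1518 − 408 = -1926;  -4720 − 1926 = -6646;  -12001 − 6646 = -18647
-408 − 48 = -456;  -1926 − 456 = -2382;  -6646 − 2382 = -9028;  -18647 − 9028 = -27675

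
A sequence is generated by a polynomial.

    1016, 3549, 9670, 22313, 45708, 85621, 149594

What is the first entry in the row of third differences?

First differences: 2533, 6121, 12643, 23395, 39913, 63973
Second differences: 3588, 6522, 10752, 16518, 24060
Third differences: 2934, 4230, 5766, 7542
Fourth differences: 1296, 1536, 1776
Fifth differences: 240, 240

2934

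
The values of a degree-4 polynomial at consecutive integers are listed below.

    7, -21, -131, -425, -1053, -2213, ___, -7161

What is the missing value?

-4151

Using the first 6 terms:
-28, -110, -294, -628, -1160
-82, -184, -334, -532
-102, -150, -198
-48, -48
Constant fourth difference = -48.
Extend forward: -198 − 48 = -246;  -532 − 246 = -778;  -1160 − 778 = -1938;  -2213 − 1938 = -4151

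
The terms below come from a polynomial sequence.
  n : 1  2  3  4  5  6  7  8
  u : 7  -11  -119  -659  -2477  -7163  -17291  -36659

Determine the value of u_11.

-211583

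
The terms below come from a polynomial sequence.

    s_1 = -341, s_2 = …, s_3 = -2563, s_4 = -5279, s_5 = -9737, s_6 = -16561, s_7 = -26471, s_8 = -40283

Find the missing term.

Using the last 6 terms:
Δ: -2716  -4458  -6824  -9910  -13812
Δ²: -1742  -2366  -3086  -3902
Δ³: -624  -720  -816
Δ⁴: -96  -96
Constant fourth difference = -96.
Extend backward: -624 + 96 = -528;  -1742 + 528 = -1214;  -2716 + 1214 = -1502;  -2563 + 1502 = -1061

-1061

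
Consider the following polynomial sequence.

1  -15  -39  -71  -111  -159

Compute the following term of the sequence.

D1: -16 , -24 , -32 , -40 , -48
D2: -8 , -8 , -8 , -8
Second differences constant at -8.
-48 − 8 = -56;  -159 − 56 = -215

-215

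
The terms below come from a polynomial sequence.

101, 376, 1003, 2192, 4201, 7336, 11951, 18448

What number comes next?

D1: 275  627  1189  2009  3135  4615  6497
D2: 352  562  820  1126  1480  1882
D3: 210  258  306  354  402
D4: 48  48  48  48
Constant fourth difference = 48, so extend:
402 + 48 = 450;  1882 + 450 = 2332;  6497 + 2332 = 8829;  18448 + 8829 = 27277

27277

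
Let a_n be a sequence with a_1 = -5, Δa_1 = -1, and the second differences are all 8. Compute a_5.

Build the table forward from the leading diagonal:
Second differences: 8  8  8  8  8
First differences: -1  7  15  23  31
a: -5  -6  1  16  39

39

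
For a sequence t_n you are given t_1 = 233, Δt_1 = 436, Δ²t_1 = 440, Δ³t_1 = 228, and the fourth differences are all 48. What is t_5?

Build the table forward from the leading diagonal:
Fourth differences: 48  48  48  48  48
Third differences: 228  276  324  372  420
Second differences: 440  668  944  1268  1640
First differences: 436  876  1544  2488  3756
t: 233  669  1545  3089  5577

5577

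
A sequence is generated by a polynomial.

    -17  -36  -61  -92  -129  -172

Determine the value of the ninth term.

D1: -19 , -25 , -31 , -37 , -43
D2: -6 , -6 , -6 , -6
Constant second difference = -6, so extend:
-43 − 6 = -49;  -172 − 49 = -221
-49 − 6 = -55;  -221 − 55 = -276
-55 − 6 = -61;  -276 − 61 = -337

-337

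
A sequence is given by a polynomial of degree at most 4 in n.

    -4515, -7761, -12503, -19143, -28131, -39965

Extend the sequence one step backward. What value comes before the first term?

-2411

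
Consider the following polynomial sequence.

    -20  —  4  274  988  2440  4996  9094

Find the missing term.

-44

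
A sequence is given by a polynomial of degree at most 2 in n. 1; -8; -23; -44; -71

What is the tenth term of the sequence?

-296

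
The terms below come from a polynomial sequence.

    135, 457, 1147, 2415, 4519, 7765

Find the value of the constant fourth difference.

Δ: 322, 690, 1268, 2104, 3246
Δ²: 368, 578, 836, 1142
Δ³: 210, 258, 306
Δ⁴: 48, 48

48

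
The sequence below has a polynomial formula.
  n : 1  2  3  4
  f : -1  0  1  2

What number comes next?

3

First differences: 1  1  1
The first differences are constant (1).
2 + 1 = 3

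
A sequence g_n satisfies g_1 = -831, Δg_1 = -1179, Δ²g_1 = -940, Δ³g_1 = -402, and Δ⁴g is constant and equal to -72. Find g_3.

-4129

Build the table forward from the leading diagonal:
Fourth differences: -72, -72, -72
Third differences: -402, -474, -546
Second differences: -940, -1342, -1816
First differences: -1179, -2119, -3461
g: -831, -2010, -4129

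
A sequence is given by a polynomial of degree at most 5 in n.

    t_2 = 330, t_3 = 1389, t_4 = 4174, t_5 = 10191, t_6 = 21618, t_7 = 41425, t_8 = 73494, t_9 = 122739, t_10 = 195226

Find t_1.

Δ: 1059  2785  6017  11427  19807  32069  49245  72487
Δ²: 1726  3232  5410  8380  12262  17176  23242
Δ³: 1506  2178  2970  3882  4914  6066
Δ⁴: 672  792  912  1032  1152
Δ⁵: 120  120  120  120
The fifth differences are constant at 120.
Work back: 672 − 120 = 552;  1506 − 552 = 954;  1726 − 954 = 772;  1059 − 772 = 287;  330 − 287 = 43

43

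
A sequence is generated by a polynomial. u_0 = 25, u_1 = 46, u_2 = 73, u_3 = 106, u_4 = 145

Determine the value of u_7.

D1: 21 , 27 , 33 , 39
D2: 6 , 6 , 6
Second differences constant at 6.
39 + 6 = 45;  145 + 45 = 190
45 + 6 = 51;  190 + 51 = 241
51 + 6 = 57;  241 + 57 = 298

298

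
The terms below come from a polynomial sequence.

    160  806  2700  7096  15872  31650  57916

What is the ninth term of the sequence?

160896

Δ: 646  1894  4396  8776  15778  26266
Δ²: 1248  2502  4380  7002  10488
Δ³: 1254  1878  2622  3486
Δ⁴: 624  744  864
Δ⁵: 120  120
The fifth differences are constant (120).
864 + 120 = 984;  3486 + 984 = 4470;  10488 + 4470 = 14958;  26266 + 14958 = 41224;  57916 + 41224 = 99140
984 + 120 = 1104;  4470 + 1104 = 5574;  14958 + 5574 = 20532;  41224 + 20532 = 61756;  99140 + 61756 = 160896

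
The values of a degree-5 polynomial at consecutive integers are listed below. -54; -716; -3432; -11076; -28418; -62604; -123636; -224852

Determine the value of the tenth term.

-662, -2716, -7644, -17342, -34186, -61032, -101216
-2054, -4928, -9698, -16844, -26846, -40184
-2874, -4770, -7146, -10002, -13338
-1896, -2376, -2856, -3336
-480, -480, -480
The fifth differences are constant (-480).
-3336 − 480 = -3816;  -13338 − 3816 = -17154;  -40184 − 17154 = -57338;  -101216 − 57338 = -158554;  -224852 − 158554 = -383406
-3816 − 480 = -4296;  -17154 − 4296 = -21450;  -57338 − 21450 = -78788;  -158554 − 78788 = -237342;  -383406 − 237342 = -620748

-620748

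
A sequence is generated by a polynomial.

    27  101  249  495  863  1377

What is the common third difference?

24

First differences: 74, 148, 246, 368, 514
Second differences: 74, 98, 122, 146
Third differences: 24, 24, 24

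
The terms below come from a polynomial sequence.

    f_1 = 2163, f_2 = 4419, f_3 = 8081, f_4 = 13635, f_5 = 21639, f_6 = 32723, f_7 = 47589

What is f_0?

899

Δ: 2256, 3662, 5554, 8004, 11084, 14866
Δ²: 1406, 1892, 2450, 3080, 3782
Δ³: 486, 558, 630, 702
Δ⁴: 72, 72, 72
The fourth differences are constant at 72.
Work back: 486 − 72 = 414;  1406 − 414 = 992;  2256 − 992 = 1264;  2163 − 1264 = 899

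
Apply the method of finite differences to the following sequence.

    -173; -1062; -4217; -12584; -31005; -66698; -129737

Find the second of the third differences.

Δ: -889, -3155, -8367, -18421, -35693, -63039
Δ²: -2266, -5212, -10054, -17272, -27346
Δ³: -2946, -4842, -7218, -10074
Δ⁴: -1896, -2376, -2856
Δ⁵: -480, -480

-4842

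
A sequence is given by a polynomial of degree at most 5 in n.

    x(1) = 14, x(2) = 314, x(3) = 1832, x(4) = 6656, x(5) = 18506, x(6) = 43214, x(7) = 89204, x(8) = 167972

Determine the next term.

294566

300, 1518, 4824, 11850, 24708, 45990, 78768
1218, 3306, 7026, 12858, 21282, 32778
2088, 3720, 5832, 8424, 11496
1632, 2112, 2592, 3072
480, 480, 480
The fifth differences are constant (480).
3072 + 480 = 3552;  11496 + 3552 = 15048;  32778 + 15048 = 47826;  78768 + 47826 = 126594;  167972 + 126594 = 294566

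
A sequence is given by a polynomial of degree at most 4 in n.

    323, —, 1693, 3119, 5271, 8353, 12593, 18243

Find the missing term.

813

Using the last 6 terms:
1426  2152  3082  4240  5650
726  930  1158  1410
204  228  252
24  24
Constant fourth difference = 24.
Extend backward: 204 − 24 = 180;  726 − 180 = 546;  1426 − 546 = 880;  1693 − 880 = 813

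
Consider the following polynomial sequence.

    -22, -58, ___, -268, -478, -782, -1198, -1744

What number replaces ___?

-134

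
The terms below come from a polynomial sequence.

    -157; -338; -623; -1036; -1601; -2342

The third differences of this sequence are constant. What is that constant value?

Δ: -181, -285, -413, -565, -741
Δ²: -104, -128, -152, -176
Δ³: -24, -24, -24

-24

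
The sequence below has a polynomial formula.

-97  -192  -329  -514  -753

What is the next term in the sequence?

D1: -95, -137, -185, -239
D2: -42, -48, -54
D3: -6, -6
Constant third difference = -6, so extend:
-54 − 6 = -60;  -239 − 60 = -299;  -753 − 299 = -1052

-1052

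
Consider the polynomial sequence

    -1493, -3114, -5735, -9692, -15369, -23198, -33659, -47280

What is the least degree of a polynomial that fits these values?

4

Δ: -1621, -2621, -3957, -5677, -7829, -10461, -13621
Δ²: -1000, -1336, -1720, -2152, -2632, -3160
Δ³: -336, -384, -432, -480, -528
Δ⁴: -48, -48, -48, -48
The fourth differences are constant, so the polynomial has degree 4.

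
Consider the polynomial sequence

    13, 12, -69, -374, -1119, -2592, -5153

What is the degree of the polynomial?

4

D1: -1, -81, -305, -745, -1473, -2561
D2: -80, -224, -440, -728, -1088
D3: -144, -216, -288, -360
D4: -72, -72, -72
The fourth differences are constant, so the polynomial has degree 4.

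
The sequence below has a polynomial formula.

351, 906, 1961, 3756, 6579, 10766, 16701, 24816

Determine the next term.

35591

555 , 1055 , 1795 , 2823 , 4187 , 5935 , 8115
500 , 740 , 1028 , 1364 , 1748 , 2180
240 , 288 , 336 , 384 , 432
48 , 48 , 48 , 48
The fourth differences are constant (48).
432 + 48 = 480;  2180 + 480 = 2660;  8115 + 2660 = 10775;  24816 + 10775 = 35591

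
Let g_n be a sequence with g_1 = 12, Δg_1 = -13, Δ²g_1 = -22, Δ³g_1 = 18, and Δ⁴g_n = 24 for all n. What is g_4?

Build the table forward from the leading diagonal:
Δ⁴: 24  24  24  24
Δ³: 18  42  66  90
Δ²: -22  -4  38  104
Δ: -13  -35  -39  -1
g: 12  -1  -36  -75

-75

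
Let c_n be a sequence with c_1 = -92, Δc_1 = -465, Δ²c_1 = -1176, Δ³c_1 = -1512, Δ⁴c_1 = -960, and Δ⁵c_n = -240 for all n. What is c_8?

Build the table forward from the leading diagonal:
Fifth differences: -240  -240  -240  -240  -240  -240  -240  -240
Fourth differences: -960  -1200  -1440  -1680  -1920  -2160  -2400  -2640
Third differences: -1512  -2472  -3672  -5112  -6792  -8712  -10872  -13272
Second differences: -1176  -2688  -5160  -8832  -13944  -20736  -29448  -40320
First differences: -465  -1641  -4329  -9489  -18321  -32265  -53001  -82449
c: -92  -557  -2198  -6527  -16016  -34337  -66602  -119603

-119603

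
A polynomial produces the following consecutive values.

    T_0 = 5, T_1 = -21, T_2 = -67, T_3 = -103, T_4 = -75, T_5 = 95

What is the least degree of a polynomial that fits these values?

4

Δ: -26, -46, -36, 28, 170
Δ²: -20, 10, 64, 142
Δ³: 30, 54, 78
Δ⁴: 24, 24
The fourth differences are constant, so the polynomial has degree 4.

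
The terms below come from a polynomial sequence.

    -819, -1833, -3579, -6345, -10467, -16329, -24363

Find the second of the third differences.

Δ: -1014, -1746, -2766, -4122, -5862, -8034
Δ²: -732, -1020, -1356, -1740, -2172
Δ³: -288, -336, -384, -432
Δ⁴: -48, -48, -48

-336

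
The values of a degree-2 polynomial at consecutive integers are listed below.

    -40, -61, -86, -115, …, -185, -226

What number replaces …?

-148

Using the first 4 terms:
-21, -25, -29
-4, -4
Constant second difference = -4.
Extend forward: -29 − 4 = -33;  -115 − 33 = -148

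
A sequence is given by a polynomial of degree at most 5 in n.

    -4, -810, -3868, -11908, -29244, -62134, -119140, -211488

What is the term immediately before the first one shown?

Δ: -806  -3058  -8040  -17336  -32890  -57006  -92348
Δ²: -2252  -4982  -9296  -15554  -24116  -35342
Δ³: -2730  -4314  -6258  -8562  -11226
Δ⁴: -1584  -1944  -2304  -2664
Δ⁵: -360  -360  -360
The fifth differences are constant at -360.
Work back: -1584 + 360 = -1224;  -2730 + 1224 = -1506;  -2252 + 1506 = -746;  -806 + 746 = -60;  -4 + 60 = 56

56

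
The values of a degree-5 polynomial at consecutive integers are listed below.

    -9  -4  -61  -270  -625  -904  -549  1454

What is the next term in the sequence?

6695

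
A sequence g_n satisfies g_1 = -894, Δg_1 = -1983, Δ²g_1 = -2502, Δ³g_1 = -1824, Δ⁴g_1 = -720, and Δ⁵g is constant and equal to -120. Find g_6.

Build the table forward from the leading diagonal:
Fifth differences: -120, -120, -120, -120, -120, -120
Fourth differences: -720, -840, -960, -1080, -1200, -1320
Third differences: -1824, -2544, -3384, -4344, -5424, -6624
Second differences: -2502, -4326, -6870, -10254, -14598, -20022
First differences: -1983, -4485, -8811, -15681, -25935, -40533
g: -894, -2877, -7362, -16173, -31854, -57789

-57789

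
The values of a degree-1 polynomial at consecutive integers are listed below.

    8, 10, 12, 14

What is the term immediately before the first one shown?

6

Δ: 2, 2, 2
The first differences are constant at 2.
Work back: 8 − 2 = 6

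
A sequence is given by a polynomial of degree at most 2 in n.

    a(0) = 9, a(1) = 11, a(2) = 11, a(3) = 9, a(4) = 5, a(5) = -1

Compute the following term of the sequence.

Δ: 2, 0, -2, -4, -6
Δ²: -2, -2, -2, -2
The second differences are constant (-2).
-6 − 2 = -8;  -1 − 8 = -9

-9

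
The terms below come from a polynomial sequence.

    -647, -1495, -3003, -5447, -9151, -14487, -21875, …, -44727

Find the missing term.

-31783

Using the first 7 terms:
Δ: -848, -1508, -2444, -3704, -5336, -7388
Δ²: -660, -936, -1260, -1632, -2052
Δ³: -276, -324, -372, -420
Δ⁴: -48, -48, -48
Constant fourth difference = -48.
Extend forward: -420 − 48 = -468;  -2052 − 468 = -2520;  -7388 − 2520 = -9908;  -21875 − 9908 = -31783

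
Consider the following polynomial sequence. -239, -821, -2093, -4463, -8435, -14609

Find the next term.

-23681

First differences: -582  -1272  -2370  -3972  -6174
Second differences: -690  -1098  -1602  -2202
Third differences: -408  -504  -600
Fourth differences: -96  -96
The fourth differences are constant (-96).
-600 − 96 = -696;  -2202 − 696 = -2898;  -6174 − 2898 = -9072;  -14609 − 9072 = -23681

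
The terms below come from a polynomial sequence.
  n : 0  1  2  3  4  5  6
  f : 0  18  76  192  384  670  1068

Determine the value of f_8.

18  58  116  192  286  398
40  58  76  94  112
18  18  18  18
Constant third difference = 18, so extend:
112 + 18 = 130;  398 + 130 = 528;  1068 + 528 = 1596
130 + 18 = 148;  528 + 148 = 676;  1596 + 676 = 2272

2272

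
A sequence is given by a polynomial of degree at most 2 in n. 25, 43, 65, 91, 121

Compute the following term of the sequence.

155

D1: 18 , 22 , 26 , 30
D2: 4 , 4 , 4
The second differences are constant (4).
30 + 4 = 34;  121 + 34 = 155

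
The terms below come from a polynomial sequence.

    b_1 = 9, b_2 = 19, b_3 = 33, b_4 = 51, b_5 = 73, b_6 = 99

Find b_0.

3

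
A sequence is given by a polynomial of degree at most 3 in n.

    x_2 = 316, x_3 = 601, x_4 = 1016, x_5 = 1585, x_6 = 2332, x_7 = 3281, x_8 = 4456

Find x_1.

D1: 285, 415, 569, 747, 949, 1175
D2: 130, 154, 178, 202, 226
D3: 24, 24, 24, 24
The third differences are constant at 24.
Work back: 130 − 24 = 106;  285 − 106 = 179;  316 − 179 = 137

137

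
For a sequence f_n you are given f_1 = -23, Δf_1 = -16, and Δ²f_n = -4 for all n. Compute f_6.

-143

Build the table forward from the leading diagonal:
D2: -4  -4  -4  -4  -4  -4
D1: -16  -20  -24  -28  -32  -36
f: -23  -39  -59  -83  -111  -143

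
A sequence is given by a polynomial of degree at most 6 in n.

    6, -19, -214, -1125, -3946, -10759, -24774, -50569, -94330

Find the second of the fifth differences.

Δ: -25, -195, -911, -2821, -6813, -14015, -25795, -43761
Δ²: -170, -716, -1910, -3992, -7202, -11780, -17966
Δ³: -546, -1194, -2082, -3210, -4578, -6186
Δ⁴: -648, -888, -1128, -1368, -1608
Δ⁵: -240, -240, -240, -240

-240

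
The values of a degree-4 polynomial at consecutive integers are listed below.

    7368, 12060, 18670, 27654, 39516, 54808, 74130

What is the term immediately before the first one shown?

4186

First differences: 4692  6610  8984  11862  15292  19322
Second differences: 1918  2374  2878  3430  4030
Third differences: 456  504  552  600
Fourth differences: 48  48  48
The fourth differences are constant at 48.
Work back: 456 − 48 = 408;  1918 − 408 = 1510;  4692 − 1510 = 3182;  7368 − 3182 = 4186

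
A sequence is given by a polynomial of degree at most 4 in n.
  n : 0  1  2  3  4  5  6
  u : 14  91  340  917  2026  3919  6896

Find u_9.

First differences: 77, 249, 577, 1109, 1893, 2977
Second differences: 172, 328, 532, 784, 1084
Third differences: 156, 204, 252, 300
Fourth differences: 48, 48, 48
Fourth differences constant at 48.
300 + 48 = 348;  1084 + 348 = 1432;  2977 + 1432 = 4409;  6896 + 4409 = 11305
348 + 48 = 396;  1432 + 396 = 1828;  4409 + 1828 = 6237;  11305 + 6237 = 17542
396 + 48 = 444;  1828 + 444 = 2272;  6237 + 2272 = 8509;  17542 + 8509 = 26051

26051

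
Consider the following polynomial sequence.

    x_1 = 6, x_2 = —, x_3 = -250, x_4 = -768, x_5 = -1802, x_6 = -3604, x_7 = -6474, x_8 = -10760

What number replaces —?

Using the last 6 terms:
First differences: -518  -1034  -1802  -2870  -4286
Second differences: -516  -768  -1068  -1416
Third differences: -252  -300  -348
Fourth differences: -48  -48
Constant fourth difference = -48.
Extend backward: -252 + 48 = -204;  -516 + 204 = -312;  -518 + 312 = -206;  -250 + 206 = -44

-44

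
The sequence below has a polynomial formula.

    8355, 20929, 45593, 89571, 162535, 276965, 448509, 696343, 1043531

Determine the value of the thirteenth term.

4043343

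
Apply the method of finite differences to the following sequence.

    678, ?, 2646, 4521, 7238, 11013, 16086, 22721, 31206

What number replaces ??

1421

Using the last 7 terms:
D1: 1875, 2717, 3775, 5073, 6635, 8485
D2: 842, 1058, 1298, 1562, 1850
D3: 216, 240, 264, 288
D4: 24, 24, 24
Constant fourth difference = 24.
Extend backward: 216 − 24 = 192;  842 − 192 = 650;  1875 − 650 = 1225;  2646 − 1225 = 1421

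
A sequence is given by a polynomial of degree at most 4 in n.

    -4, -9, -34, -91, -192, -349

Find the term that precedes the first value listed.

-7

Δ: -5  -25  -57  -101  -157
Δ²: -20  -32  -44  -56
Δ³: -12  -12  -12
The third differences are constant at -12.
Work back: -20 + 12 = -8;  -5 + 8 = 3;  -4 − 3 = -7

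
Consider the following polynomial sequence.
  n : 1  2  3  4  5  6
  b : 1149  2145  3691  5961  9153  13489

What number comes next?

996, 1546, 2270, 3192, 4336
550, 724, 922, 1144
174, 198, 222
24, 24
Constant fourth difference = 24, so extend:
222 + 24 = 246;  1144 + 246 = 1390;  4336 + 1390 = 5726;  13489 + 5726 = 19215

19215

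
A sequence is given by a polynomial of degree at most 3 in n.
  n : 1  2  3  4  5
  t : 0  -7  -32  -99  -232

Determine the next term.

First differences: -7, -25, -67, -133
Second differences: -18, -42, -66
Third differences: -24, -24
The third differences are constant (-24).
-66 − 24 = -90;  -133 − 90 = -223;  -232 − 223 = -455

-455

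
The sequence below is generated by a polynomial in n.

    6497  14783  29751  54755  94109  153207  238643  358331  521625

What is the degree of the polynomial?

5

Δ: 8286, 14968, 25004, 39354, 59098, 85436, 119688, 163294
Δ²: 6682, 10036, 14350, 19744, 26338, 34252, 43606
Δ³: 3354, 4314, 5394, 6594, 7914, 9354
Δ⁴: 960, 1080, 1200, 1320, 1440
Δ⁵: 120, 120, 120, 120
The fifth differences are constant, so the polynomial has degree 5.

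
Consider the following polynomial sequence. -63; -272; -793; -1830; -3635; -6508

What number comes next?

-10797

Δ: -209 , -521 , -1037 , -1805 , -2873
Δ²: -312 , -516 , -768 , -1068
Δ³: -204 , -252 , -300
Δ⁴: -48 , -48
Constant fourth difference = -48, so extend:
-300 − 48 = -348;  -1068 − 348 = -1416;  -2873 − 1416 = -4289;  -6508 − 4289 = -10797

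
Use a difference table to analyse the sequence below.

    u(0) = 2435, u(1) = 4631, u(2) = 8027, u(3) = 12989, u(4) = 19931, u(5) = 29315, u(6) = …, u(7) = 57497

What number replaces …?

Using the first 6 terms:
2196, 3396, 4962, 6942, 9384
1200, 1566, 1980, 2442
366, 414, 462
48, 48
Constant fourth difference = 48.
Extend forward: 462 + 48 = 510;  2442 + 510 = 2952;  9384 + 2952 = 12336;  29315 + 12336 = 41651

41651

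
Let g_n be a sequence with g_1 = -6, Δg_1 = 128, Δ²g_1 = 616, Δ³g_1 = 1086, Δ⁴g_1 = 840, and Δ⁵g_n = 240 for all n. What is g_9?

151322

Build the table forward from the leading diagonal:
Fifth differences: 240  240  240  240  240  240  240  240  240
Fourth differences: 840  1080  1320  1560  1800  2040  2280  2520  2760
Third differences: 1086  1926  3006  4326  5886  7686  9726  12006  14526
Second differences: 616  1702  3628  6634  10960  16846  24532  34258  46264
First differences: 128  744  2446  6074  12708  23668  40514  65046  99304
g: -6  122  866  3312  9386  22094  45762  86276  151322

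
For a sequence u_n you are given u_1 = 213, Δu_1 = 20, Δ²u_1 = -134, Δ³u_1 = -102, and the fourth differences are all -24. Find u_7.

-4077

Build the table forward from the leading diagonal:
D4: -24, -24, -24, -24, -24, -24, -24
D3: -102, -126, -150, -174, -198, -222, -246
D2: -134, -236, -362, -512, -686, -884, -1106
D1: 20, -114, -350, -712, -1224, -1910, -2794
u: 213, 233, 119, -231, -943, -2167, -4077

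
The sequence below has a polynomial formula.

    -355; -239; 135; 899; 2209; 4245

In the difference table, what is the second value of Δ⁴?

D1: 116, 374, 764, 1310, 2036
D2: 258, 390, 546, 726
D3: 132, 156, 180
D4: 24, 24

24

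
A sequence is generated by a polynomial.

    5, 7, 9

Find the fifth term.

13

2 , 2
First differences constant at 2.
9 + 2 = 11
11 + 2 = 13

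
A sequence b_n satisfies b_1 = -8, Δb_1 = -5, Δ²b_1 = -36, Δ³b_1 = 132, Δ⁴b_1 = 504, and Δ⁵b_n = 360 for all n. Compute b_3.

Build the table forward from the leading diagonal:
Fifth differences: 360, 360, 360
Fourth differences: 504, 864, 1224
Third differences: 132, 636, 1500
Second differences: -36, 96, 732
First differences: -5, -41, 55
b: -8, -13, -54

-54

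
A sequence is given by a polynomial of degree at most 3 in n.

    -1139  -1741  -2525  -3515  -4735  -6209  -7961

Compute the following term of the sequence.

-10015

D1: -602, -784, -990, -1220, -1474, -1752
D2: -182, -206, -230, -254, -278
D3: -24, -24, -24, -24
Constant third difference = -24, so extend:
-278 − 24 = -302;  -1752 − 302 = -2054;  -7961 − 2054 = -10015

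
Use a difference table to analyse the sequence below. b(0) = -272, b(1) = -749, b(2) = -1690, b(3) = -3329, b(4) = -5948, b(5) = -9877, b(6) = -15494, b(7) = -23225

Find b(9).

-46973

D1: -477  -941  -1639  -2619  -3929  -5617  -7731
D2: -464  -698  -980  -1310  -1688  -2114
D3: -234  -282  -330  -378  -426
D4: -48  -48  -48  -48
Fourth differences constant at -48.
-426 − 48 = -474;  -2114 − 474 = -2588;  -7731 − 2588 = -10319;  -23225 − 10319 = -33544
-474 − 48 = -522;  -2588 − 522 = -3110;  -10319 − 3110 = -13429;  -33544 − 13429 = -46973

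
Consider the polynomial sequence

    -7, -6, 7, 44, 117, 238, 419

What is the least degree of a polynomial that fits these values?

3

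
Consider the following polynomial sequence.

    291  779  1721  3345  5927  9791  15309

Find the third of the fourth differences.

48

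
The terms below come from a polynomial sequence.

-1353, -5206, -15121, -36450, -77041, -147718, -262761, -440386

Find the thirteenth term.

-3240801

Δ: -3853 , -9915 , -21329 , -40591 , -70677 , -115043 , -177625
Δ²: -6062 , -11414 , -19262 , -30086 , -44366 , -62582
Δ³: -5352 , -7848 , -10824 , -14280 , -18216
Δ⁴: -2496 , -2976 , -3456 , -3936
Δ⁵: -480 , -480 , -480
Fifth differences constant at -480.
-3936 − 480 = -4416;  -18216 − 4416 = -22632;  -62582 − 22632 = -85214;  -177625 − 85214 = -262839;  -440386 − 262839 = -703225
-4416 − 480 = -4896;  -22632 − 4896 = -27528;  -85214 − 27528 = -112742;  -262839 − 112742 = -375581;  -703225 − 375581 = -1078806
-4896 − 480 = -5376;  -27528 − 5376 = -32904;  -112742 − 32904 = -145646;  -375581 − 145646 = -521227;  -1078806 − 521227 = -1600033
-5376 − 480 = -5856;  -32904 − 5856 = -38760;  -145646 − 38760 = -184406;  -521227 − 184406 = -705633;  -1600033 − 705633 = -2305666
-5856 − 480 = -6336;  -38760 − 6336 = -45096;  -184406 − 45096 = -229502;  -705633 − 229502 = -935135;  -2305666 − 935135 = -3240801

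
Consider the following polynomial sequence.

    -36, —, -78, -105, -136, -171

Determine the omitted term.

-55

Using the last 4 terms:
First differences: -27, -31, -35
Second differences: -4, -4
Constant second difference = -4.
Extend backward: -27 + 4 = -23;  -78 + 23 = -55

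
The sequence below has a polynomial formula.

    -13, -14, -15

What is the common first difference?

Δ: -1, -1

-1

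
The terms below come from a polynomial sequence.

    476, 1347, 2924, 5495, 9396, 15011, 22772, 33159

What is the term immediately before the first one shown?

71

First differences: 871  1577  2571  3901  5615  7761  10387
Second differences: 706  994  1330  1714  2146  2626
Third differences: 288  336  384  432  480
Fourth differences: 48  48  48  48
The fourth differences are constant at 48.
Work back: 288 − 48 = 240;  706 − 240 = 466;  871 − 466 = 405;  476 − 405 = 71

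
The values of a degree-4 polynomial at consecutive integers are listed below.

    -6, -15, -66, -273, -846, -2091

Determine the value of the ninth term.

-14358

First differences: -9, -51, -207, -573, -1245
Second differences: -42, -156, -366, -672
Third differences: -114, -210, -306
Fourth differences: -96, -96
The fourth differences are constant (-96).
-306 − 96 = -402;  -672 − 402 = -1074;  -1245 − 1074 = -2319;  -2091 − 2319 = -4410
-402 − 96 = -498;  -1074 − 498 = -1572;  -2319 − 1572 = -3891;  -4410 − 3891 = -8301
-498 − 96 = -594;  -1572 − 594 = -2166;  -3891 − 2166 = -6057;  -8301 − 6057 = -14358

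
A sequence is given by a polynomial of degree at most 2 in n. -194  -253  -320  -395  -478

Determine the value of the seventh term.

-668

Δ: -59, -67, -75, -83
Δ²: -8, -8, -8
The second differences are constant (-8).
-83 − 8 = -91;  -478 − 91 = -569
-91 − 8 = -99;  -569 − 99 = -668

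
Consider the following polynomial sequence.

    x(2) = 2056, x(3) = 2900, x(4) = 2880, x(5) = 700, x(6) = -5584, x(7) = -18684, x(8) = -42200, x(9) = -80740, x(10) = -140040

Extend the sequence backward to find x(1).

1116

844, -20, -2180, -6284, -13100, -23516, -38540, -59300
-864, -2160, -4104, -6816, -10416, -15024, -20760
-1296, -1944, -2712, -3600, -4608, -5736
-648, -768, -888, -1008, -1128
-120, -120, -120, -120
The fifth differences are constant at -120.
Work back: -648 + 120 = -528;  -1296 + 528 = -768;  -864 + 768 = -96;  844 + 96 = 940;  2056 − 940 = 1116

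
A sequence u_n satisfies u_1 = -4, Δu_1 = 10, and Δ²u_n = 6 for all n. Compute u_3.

Build the table forward from the leading diagonal:
Second differences: 6  6  6
First differences: 10  16  22
u: -4  6  22

22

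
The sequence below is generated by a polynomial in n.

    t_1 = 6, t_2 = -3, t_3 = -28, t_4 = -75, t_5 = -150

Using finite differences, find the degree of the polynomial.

3

Δ: -9, -25, -47, -75
Δ²: -16, -22, -28
Δ³: -6, -6
The third differences are constant, so the polynomial has degree 3.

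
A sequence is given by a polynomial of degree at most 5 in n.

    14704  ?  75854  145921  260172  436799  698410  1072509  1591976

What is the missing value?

35715

Using the last 7 terms:
First differences: 70067  114251  176627  261611  374099  519467
Second differences: 44184  62376  84984  112488  145368
Third differences: 18192  22608  27504  32880
Fourth differences: 4416  4896  5376
Fifth differences: 480  480
Constant fifth difference = 480.
Extend backward: 4416 − 480 = 3936;  18192 − 3936 = 14256;  44184 − 14256 = 29928;  70067 − 29928 = 40139;  75854 − 40139 = 35715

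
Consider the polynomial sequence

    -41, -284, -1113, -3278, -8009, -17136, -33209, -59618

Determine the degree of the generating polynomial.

5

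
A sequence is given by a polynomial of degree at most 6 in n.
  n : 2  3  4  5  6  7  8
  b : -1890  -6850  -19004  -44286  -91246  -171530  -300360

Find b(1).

-4960, -12154, -25282, -46960, -80284, -128830
-7194, -13128, -21678, -33324, -48546
-5934, -8550, -11646, -15222
-2616, -3096, -3576
-480, -480
The fifth differences are constant at -480.
Work back: -2616 + 480 = -2136;  -5934 + 2136 = -3798;  -7194 + 3798 = -3396;  -4960 + 3396 = -1564;  -1890 + 1564 = -326

-326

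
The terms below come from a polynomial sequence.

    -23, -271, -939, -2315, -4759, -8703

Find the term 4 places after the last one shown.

-50639

Δ: -248  -668  -1376  -2444  -3944
Δ²: -420  -708  -1068  -1500
Δ³: -288  -360  -432
Δ⁴: -72  -72
Fourth differences constant at -72.
-432 − 72 = -504;  -1500 − 504 = -2004;  -3944 − 2004 = -5948;  -8703 − 5948 = -14651
-504 − 72 = -576;  -2004 − 576 = -2580;  -5948 − 2580 = -8528;  -14651 − 8528 = -23179
-576 − 72 = -648;  -2580 − 648 = -3228;  -8528 − 3228 = -11756;  -23179 − 11756 = -34935
-648 − 72 = -720;  -3228 − 720 = -3948;  -11756 − 3948 = -15704;  -34935 − 15704 = -50639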